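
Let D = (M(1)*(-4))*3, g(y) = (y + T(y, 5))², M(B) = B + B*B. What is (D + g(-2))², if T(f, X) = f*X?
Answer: 14400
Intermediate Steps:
T(f, X) = X*f
M(B) = B + B²
g(y) = 36*y² (g(y) = (y + 5*y)² = (6*y)² = 36*y²)
D = -24 (D = ((1*(1 + 1))*(-4))*3 = ((1*2)*(-4))*3 = (2*(-4))*3 = -8*3 = -24)
(D + g(-2))² = (-24 + 36*(-2)²)² = (-24 + 36*4)² = (-24 + 144)² = 120² = 14400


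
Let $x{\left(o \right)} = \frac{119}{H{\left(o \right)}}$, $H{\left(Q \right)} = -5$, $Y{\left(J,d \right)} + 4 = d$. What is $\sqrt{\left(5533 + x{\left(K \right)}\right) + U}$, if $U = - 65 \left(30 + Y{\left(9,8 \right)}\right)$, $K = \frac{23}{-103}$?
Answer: $\frac{4 \sqrt{5155}}{5} \approx 57.439$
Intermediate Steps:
$K = - \frac{23}{103}$ ($K = 23 \left(- \frac{1}{103}\right) = - \frac{23}{103} \approx -0.2233$)
$Y{\left(J,d \right)} = -4 + d$
$U = -2210$ ($U = - 65 \left(30 + \left(-4 + 8\right)\right) = - 65 \left(30 + 4\right) = \left(-65\right) 34 = -2210$)
$x{\left(o \right)} = - \frac{119}{5}$ ($x{\left(o \right)} = \frac{119}{-5} = 119 \left(- \frac{1}{5}\right) = - \frac{119}{5}$)
$\sqrt{\left(5533 + x{\left(K \right)}\right) + U} = \sqrt{\left(5533 - \frac{119}{5}\right) - 2210} = \sqrt{\frac{27546}{5} - 2210} = \sqrt{\frac{16496}{5}} = \frac{4 \sqrt{5155}}{5}$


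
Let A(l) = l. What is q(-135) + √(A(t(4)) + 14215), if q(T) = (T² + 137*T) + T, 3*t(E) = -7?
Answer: -405 + √127914/3 ≈ -285.78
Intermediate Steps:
t(E) = -7/3 (t(E) = (⅓)*(-7) = -7/3)
q(T) = T² + 138*T
q(-135) + √(A(t(4)) + 14215) = -135*(138 - 135) + √(-7/3 + 14215) = -135*3 + √(42638/3) = -405 + √127914/3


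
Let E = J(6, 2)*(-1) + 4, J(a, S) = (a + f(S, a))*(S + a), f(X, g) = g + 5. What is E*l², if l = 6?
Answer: -4752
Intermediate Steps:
f(X, g) = 5 + g
J(a, S) = (5 + 2*a)*(S + a) (J(a, S) = (a + (5 + a))*(S + a) = (5 + 2*a)*(S + a))
E = -132 (E = (6² + 2*6 + 2*(5 + 6) + 6*(5 + 6))*(-1) + 4 = (36 + 12 + 2*11 + 6*11)*(-1) + 4 = (36 + 12 + 22 + 66)*(-1) + 4 = 136*(-1) + 4 = -136 + 4 = -132)
E*l² = -132*6² = -132*36 = -4752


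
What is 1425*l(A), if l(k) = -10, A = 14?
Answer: -14250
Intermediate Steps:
1425*l(A) = 1425*(-10) = -14250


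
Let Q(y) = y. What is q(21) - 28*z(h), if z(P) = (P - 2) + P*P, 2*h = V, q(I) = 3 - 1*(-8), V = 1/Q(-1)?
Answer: 74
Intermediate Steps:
V = -1 (V = 1/(-1) = -1)
q(I) = 11 (q(I) = 3 + 8 = 11)
h = -½ (h = (½)*(-1) = -½ ≈ -0.50000)
z(P) = -2 + P + P² (z(P) = (-2 + P) + P² = -2 + P + P²)
q(21) - 28*z(h) = 11 - 28*(-2 - ½ + (-½)²) = 11 - 28*(-2 - ½ + ¼) = 11 - 28*(-9/4) = 11 + 63 = 74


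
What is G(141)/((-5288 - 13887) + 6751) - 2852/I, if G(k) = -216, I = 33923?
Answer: -3513235/52682419 ≈ -0.066687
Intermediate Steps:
G(141)/((-5288 - 13887) + 6751) - 2852/I = -216/((-5288 - 13887) + 6751) - 2852/33923 = -216/(-19175 + 6751) - 2852*1/33923 = -216/(-12424) - 2852/33923 = -216*(-1/12424) - 2852/33923 = 27/1553 - 2852/33923 = -3513235/52682419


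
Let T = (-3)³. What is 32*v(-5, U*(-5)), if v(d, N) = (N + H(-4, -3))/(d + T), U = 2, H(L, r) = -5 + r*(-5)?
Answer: 0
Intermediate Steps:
T = -27
H(L, r) = -5 - 5*r
v(d, N) = (10 + N)/(-27 + d) (v(d, N) = (N + (-5 - 5*(-3)))/(d - 27) = (N + (-5 + 15))/(-27 + d) = (N + 10)/(-27 + d) = (10 + N)/(-27 + d))
32*v(-5, U*(-5)) = 32*((10 + 2*(-5))/(-27 - 5)) = 32*((10 - 10)/(-32)) = 32*(-1/32*0) = 32*0 = 0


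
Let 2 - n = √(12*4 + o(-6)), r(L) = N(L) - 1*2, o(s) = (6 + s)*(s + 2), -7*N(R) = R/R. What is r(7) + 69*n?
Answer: 951/7 - 276*√3 ≈ -342.19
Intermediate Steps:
N(R) = -⅐ (N(R) = -R/(7*R) = -⅐*1 = -⅐)
o(s) = (2 + s)*(6 + s) (o(s) = (6 + s)*(2 + s) = (2 + s)*(6 + s))
r(L) = -15/7 (r(L) = -⅐ - 1*2 = -⅐ - 2 = -15/7)
n = 2 - 4*√3 (n = 2 - √(12*4 + (12 + (-6)² + 8*(-6))) = 2 - √(48 + (12 + 36 - 48)) = 2 - √(48 + 0) = 2 - √48 = 2 - 4*√3 ≈ -4.9282)
r(7) + 69*n = -15/7 + 69*(2 - 4*√3) = -15/7 + (138 - 276*√3) = 951/7 - 276*√3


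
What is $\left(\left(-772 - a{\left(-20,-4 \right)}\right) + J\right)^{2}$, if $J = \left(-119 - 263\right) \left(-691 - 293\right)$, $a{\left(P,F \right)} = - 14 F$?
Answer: $140670003600$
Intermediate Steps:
$J = 375888$ ($J = \left(-382\right) \left(-984\right) = 375888$)
$\left(\left(-772 - a{\left(-20,-4 \right)}\right) + J\right)^{2} = \left(\left(-772 - \left(-14\right) \left(-4\right)\right) + 375888\right)^{2} = \left(\left(-772 - 56\right) + 375888\right)^{2} = \left(-828 + 375888\right)^{2} = 375060^{2} = 140670003600$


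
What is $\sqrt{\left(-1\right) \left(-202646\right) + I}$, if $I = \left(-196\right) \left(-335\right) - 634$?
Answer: $2 \sqrt{66918} \approx 517.37$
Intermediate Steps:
$I = 65026$ ($I = 65660 - 634 = 65026$)
$\sqrt{\left(-1\right) \left(-202646\right) + I} = \sqrt{\left(-1\right) \left(-202646\right) + 65026} = \sqrt{202646 + 65026} = \sqrt{267672} = 2 \sqrt{66918}$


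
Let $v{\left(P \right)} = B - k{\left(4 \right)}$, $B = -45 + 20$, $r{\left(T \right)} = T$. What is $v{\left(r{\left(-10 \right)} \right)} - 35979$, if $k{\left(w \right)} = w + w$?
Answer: $-36012$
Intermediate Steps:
$k{\left(w \right)} = 2 w$
$B = -25$
$v{\left(P \right)} = -33$ ($v{\left(P \right)} = -25 - 2 \cdot 4 = -25 - 8 = -33$)
$v{\left(r{\left(-10 \right)} \right)} - 35979 = -33 - 35979 = -36012$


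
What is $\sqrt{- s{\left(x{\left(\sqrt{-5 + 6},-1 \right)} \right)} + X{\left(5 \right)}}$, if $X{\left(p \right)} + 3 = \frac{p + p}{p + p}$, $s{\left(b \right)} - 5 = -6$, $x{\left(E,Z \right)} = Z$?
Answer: $i \approx 1.0 i$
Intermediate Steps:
$s{\left(b \right)} = -1$ ($s{\left(b \right)} = 5 - 6 = -1$)
$X{\left(p \right)} = -2$ ($X{\left(p \right)} = -3 + \frac{p + p}{p + p} = -3 + \frac{2 p}{2 p} = -3 + 2 p \frac{1}{2 p} = -3 + 1 = -2$)
$\sqrt{- s{\left(x{\left(\sqrt{-5 + 6},-1 \right)} \right)} + X{\left(5 \right)}} = \sqrt{\left(-1\right) \left(-1\right) - 2} = \sqrt{1 - 2} = \sqrt{-1} = i$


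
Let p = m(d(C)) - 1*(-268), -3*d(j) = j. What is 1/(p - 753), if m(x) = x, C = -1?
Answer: -3/1454 ≈ -0.0020633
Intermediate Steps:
d(j) = -j/3
p = 805/3 (p = -⅓*(-1) - 1*(-268) = ⅓ + 268 = 805/3 ≈ 268.33)
1/(p - 753) = 1/(805/3 - 753) = 1/(-1454/3) = -3/1454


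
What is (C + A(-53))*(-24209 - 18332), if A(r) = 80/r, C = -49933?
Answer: 112585990189/53 ≈ 2.1243e+9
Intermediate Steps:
(C + A(-53))*(-24209 - 18332) = (-49933 + 80/(-53))*(-24209 - 18332) = (-49933 + 80*(-1/53))*(-42541) = (-49933 - 80/53)*(-42541) = -2646529/53*(-42541) = 112585990189/53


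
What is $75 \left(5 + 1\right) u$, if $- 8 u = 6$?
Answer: $- \frac{675}{2} \approx -337.5$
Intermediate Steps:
$u = - \frac{3}{4}$ ($u = \left(- \frac{1}{8}\right) 6 = - \frac{3}{4} \approx -0.75$)
$75 \left(5 + 1\right) u = 75 \left(5 + 1\right) \left(- \frac{3}{4}\right) = 75 \cdot 6 \left(- \frac{3}{4}\right) = 75 \left(- \frac{9}{2}\right) = - \frac{675}{2}$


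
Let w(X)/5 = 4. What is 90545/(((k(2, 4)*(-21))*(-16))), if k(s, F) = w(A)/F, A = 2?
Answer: 2587/48 ≈ 53.896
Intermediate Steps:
w(X) = 20 (w(X) = 5*4 = 20)
k(s, F) = 20/F
90545/(((k(2, 4)*(-21))*(-16))) = 90545/((((20/4)*(-21))*(-16))) = 90545/((((20*(¼))*(-21))*(-16))) = 90545/(((5*(-21))*(-16))) = 90545/((-105*(-16))) = 90545/1680 = 90545*(1/1680) = 2587/48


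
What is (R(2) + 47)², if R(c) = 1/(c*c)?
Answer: 35721/16 ≈ 2232.6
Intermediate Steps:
R(c) = c⁻²
(R(2) + 47)² = (2⁻² + 47)² = (¼ + 47)² = (189/4)² = 35721/16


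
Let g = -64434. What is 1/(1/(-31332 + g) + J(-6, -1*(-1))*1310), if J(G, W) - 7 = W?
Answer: 95766/1003627679 ≈ 9.5420e-5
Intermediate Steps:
J(G, W) = 7 + W
1/(1/(-31332 + g) + J(-6, -1*(-1))*1310) = 1/(1/(-31332 - 64434) + (7 - 1*(-1))*1310) = 1/(1/(-95766) + (7 + 1)*1310) = 1/(-1/95766 + 8*1310) = 1/(-1/95766 + 10480) = 1/(1003627679/95766) = 95766/1003627679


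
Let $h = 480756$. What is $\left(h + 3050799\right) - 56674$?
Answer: $3474881$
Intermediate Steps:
$\left(h + 3050799\right) - 56674 = \left(480756 + 3050799\right) - 56674 = 3531555 - 56674 = 3474881$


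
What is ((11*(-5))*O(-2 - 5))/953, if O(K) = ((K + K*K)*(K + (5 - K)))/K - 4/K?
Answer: 11330/6671 ≈ 1.6984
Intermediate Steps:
O(K) = -4/K + (5*K + 5*K²)/K (O(K) = ((K + K²)*5)/K - 4/K = (5*K + 5*K²)/K - 4/K = -4/K + (5*K + 5*K²)/K)
((11*(-5))*O(-2 - 5))/953 = ((11*(-5))*(5 - 4/(-2 - 5) + 5*(-2 - 5)))/953 = -55*(5 - 4/(-7) + 5*(-7))*(1/953) = -55*(5 - 4*(-⅐) - 35)*(1/953) = -55*(5 + 4/7 - 35)*(1/953) = -55*(-206/7)*(1/953) = (11330/7)*(1/953) = 11330/6671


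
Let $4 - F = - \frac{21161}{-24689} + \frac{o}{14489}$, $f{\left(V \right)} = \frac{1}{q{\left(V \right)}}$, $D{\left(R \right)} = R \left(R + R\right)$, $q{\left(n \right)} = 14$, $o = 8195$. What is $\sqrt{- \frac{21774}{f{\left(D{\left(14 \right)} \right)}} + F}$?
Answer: $\frac{2 i \sqrt{199017073280567411581}}{51102703} \approx 552.12 i$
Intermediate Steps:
$D{\left(R \right)} = 2 R^{2}$ ($D{\left(R \right)} = R 2 R = 2 R^{2}$)
$f{\left(V \right)} = \frac{1}{14}$
$F = \frac{131706800}{51102703}$ ($F = 4 - \left(- \frac{21161}{-24689} + \frac{8195}{14489}\right) = 4 - \left(\left(-21161\right) \left(- \frac{1}{24689}\right) + 8195 \cdot \frac{1}{14489}\right) = 4 - \left(\frac{3023}{3527} + \frac{8195}{14489}\right) = 4 - \frac{72704012}{51102703} = \frac{131706800}{51102703} \approx 2.5773$)
$\sqrt{- \frac{21774}{f{\left(D{\left(14 \right)} \right)}} + F} = \sqrt{- 21774 \frac{1}{\frac{1}{14}} + \frac{131706800}{51102703}} = \sqrt{\left(-21774\right) 14 + \frac{131706800}{51102703}} = \sqrt{-304836 + \frac{131706800}{51102703}} = \sqrt{- \frac{15577811864908}{51102703}} = \frac{2 i \sqrt{199017073280567411581}}{51102703}$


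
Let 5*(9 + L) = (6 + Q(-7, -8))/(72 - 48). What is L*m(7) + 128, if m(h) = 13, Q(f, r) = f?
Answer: 1307/120 ≈ 10.892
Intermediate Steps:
L = -1081/120 (L = -9 + ((6 - 7)/(72 - 48))/5 = -9 + (-1/24)/5 = -9 + (-1*1/24)/5 = -9 + (⅕)*(-1/24) = -9 - 1/120 = -1081/120 ≈ -9.0083)
L*m(7) + 128 = -1081/120*13 + 128 = -14053/120 + 128 = 1307/120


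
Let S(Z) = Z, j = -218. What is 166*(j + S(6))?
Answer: -35192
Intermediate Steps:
166*(j + S(6)) = 166*(-218 + 6) = 166*(-212) = -35192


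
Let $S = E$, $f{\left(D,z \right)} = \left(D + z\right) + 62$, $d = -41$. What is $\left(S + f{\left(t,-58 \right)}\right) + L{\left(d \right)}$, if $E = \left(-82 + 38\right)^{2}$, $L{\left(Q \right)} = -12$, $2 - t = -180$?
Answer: $2110$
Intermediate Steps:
$t = 182$ ($t = 2 - -180 = 2 + 180 = 182$)
$f{\left(D,z \right)} = 62 + D + z$
$E = 1936$ ($E = \left(-44\right)^{2} = 1936$)
$S = 1936$
$\left(S + f{\left(t,-58 \right)}\right) + L{\left(d \right)} = \left(1936 + \left(62 + 182 - 58\right)\right) - 12 = \left(1936 + 186\right) - 12 = 2122 - 12 = 2110$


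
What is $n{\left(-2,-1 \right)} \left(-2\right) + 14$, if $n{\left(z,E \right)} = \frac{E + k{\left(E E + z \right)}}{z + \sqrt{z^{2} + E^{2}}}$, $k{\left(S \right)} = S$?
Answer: $22 + 4 \sqrt{5} \approx 30.944$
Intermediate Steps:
$n{\left(z,E \right)} = \frac{E + z + E^{2}}{z + \sqrt{E^{2} + z^{2}}}$ ($n{\left(z,E \right)} = \frac{E + \left(E E + z\right)}{z + \sqrt{z^{2} + E^{2}}} = \frac{E + \left(E^{2} + z\right)}{z + \sqrt{E^{2} + z^{2}}} = \frac{E + \left(z + E^{2}\right)}{z + \sqrt{E^{2} + z^{2}}} = \frac{E + z + E^{2}}{z + \sqrt{E^{2} + z^{2}}}$)
$n{\left(-2,-1 \right)} \left(-2\right) + 14 = \frac{-1 - 2 + \left(-1\right)^{2}}{-2 + \sqrt{\left(-1\right)^{2} + \left(-2\right)^{2}}} \left(-2\right) + 14 = \frac{-1 - 2 + 1}{-2 + \sqrt{1 + 4}} \left(-2\right) + 14 = \frac{1}{-2 + \sqrt{5}} \left(-2\right) \left(-2\right) + 14 = - \frac{2}{-2 + \sqrt{5}} \left(-2\right) + 14 = \frac{4}{-2 + \sqrt{5}} + 14 = 14 + \frac{4}{-2 + \sqrt{5}}$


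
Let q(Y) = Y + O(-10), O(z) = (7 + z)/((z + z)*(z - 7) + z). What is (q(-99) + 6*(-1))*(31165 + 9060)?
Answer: -92927795/22 ≈ -4.2240e+6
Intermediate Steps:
O(z) = (7 + z)/(z + 2*z*(-7 + z)) (O(z) = (7 + z)/((2*z)*(-7 + z) + z) = (7 + z)/(2*z*(-7 + z) + z) = (7 + z)/(z + 2*z*(-7 + z)))
q(Y) = -1/110 + Y (q(Y) = Y + (7 - 10)/((-10)*(-13 + 2*(-10))) = Y - 1/10*(-3)/(-13 - 20) = Y - 1/10*(-3)/(-33) = Y - 1/10*(-1/33)*(-3) = Y - 1/110 = -1/110 + Y)
(q(-99) + 6*(-1))*(31165 + 9060) = ((-1/110 - 99) + 6*(-1))*(31165 + 9060) = (-10891/110 - 6)*40225 = -11551/110*40225 = -92927795/22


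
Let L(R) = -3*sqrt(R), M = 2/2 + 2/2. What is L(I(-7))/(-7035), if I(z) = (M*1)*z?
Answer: I*sqrt(14)/2345 ≈ 0.0015956*I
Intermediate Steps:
M = 2 (M = 2*(1/2) + 2*(1/2) = 1 + 1 = 2)
I(z) = 2*z (I(z) = (2*1)*z = 2*z)
L(I(-7))/(-7035) = -3*I*sqrt(14)/(-7035) = -3*I*sqrt(14)*(-1/7035) = I*sqrt(14)/2345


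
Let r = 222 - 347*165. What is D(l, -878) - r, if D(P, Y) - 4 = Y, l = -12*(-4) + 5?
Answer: 56159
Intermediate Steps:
l = 53 (l = 48 + 5 = 53)
D(P, Y) = 4 + Y
r = -57033 (r = 222 - 57255 = -57033)
D(l, -878) - r = (4 - 878) - 1*(-57033) = -874 + 57033 = 56159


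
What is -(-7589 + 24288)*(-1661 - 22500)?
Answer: 403464539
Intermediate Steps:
-(-7589 + 24288)*(-1661 - 22500) = -16699*(-24161) = -1*(-403464539) = 403464539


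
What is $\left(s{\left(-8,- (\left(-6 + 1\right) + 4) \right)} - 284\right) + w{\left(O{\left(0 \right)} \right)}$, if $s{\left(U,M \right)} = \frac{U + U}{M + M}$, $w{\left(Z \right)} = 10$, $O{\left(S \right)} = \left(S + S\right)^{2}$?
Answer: $-282$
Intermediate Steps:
$O{\left(S \right)} = 4 S^{2}$ ($O{\left(S \right)} = \left(2 S\right)^{2} = 4 S^{2}$)
$s{\left(U,M \right)} = \frac{U}{M}$ ($s{\left(U,M \right)} = \frac{2 U}{2 M} = 2 U \frac{1}{2 M} = \frac{U}{M}$)
$\left(s{\left(-8,- (\left(-6 + 1\right) + 4) \right)} - 284\right) + w{\left(O{\left(0 \right)} \right)} = \left(- \frac{8}{\left(-1\right) \left(\left(-6 + 1\right) + 4\right)} - 284\right) + 10 = \left(- \frac{8}{\left(-1\right) \left(-5 + 4\right)} - 284\right) + 10 = \left(- \frac{8}{\left(-1\right) \left(-1\right)} - 284\right) + 10 = \left(- \frac{8}{1} - 284\right) + 10 = \left(\left(-8\right) 1 - 284\right) + 10 = \left(-8 - 284\right) + 10 = -292 + 10 = -282$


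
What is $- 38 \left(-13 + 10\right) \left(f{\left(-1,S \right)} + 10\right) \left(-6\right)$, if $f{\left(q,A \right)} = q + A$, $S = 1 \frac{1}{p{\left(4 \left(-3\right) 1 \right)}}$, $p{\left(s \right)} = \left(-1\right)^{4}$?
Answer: $-6840$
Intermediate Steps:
$p{\left(s \right)} = 1$
$S = 1$ ($S = 1 \cdot 1^{-1} = 1 \cdot 1 = 1$)
$f{\left(q,A \right)} = A + q$
$- 38 \left(-13 + 10\right) \left(f{\left(-1,S \right)} + 10\right) \left(-6\right) = - 38 \left(-13 + 10\right) \left(\left(1 - 1\right) + 10\right) \left(-6\right) = - 38 \left(- 3 \left(0 + 10\right)\right) \left(-6\right) = - 38 \left(\left(-3\right) 10\right) \left(-6\right) = \left(-38\right) \left(-30\right) \left(-6\right) = 1140 \left(-6\right) = -6840$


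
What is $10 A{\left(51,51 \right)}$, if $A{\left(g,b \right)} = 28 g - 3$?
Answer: $14250$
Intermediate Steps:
$A{\left(g,b \right)} = -3 + 28 g$
$10 A{\left(51,51 \right)} = 10 \left(-3 + 28 \cdot 51\right) = 10 \left(-3 + 1428\right) = 10 \cdot 1425 = 14250$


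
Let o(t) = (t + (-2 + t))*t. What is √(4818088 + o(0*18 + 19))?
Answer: 2*√1204693 ≈ 2195.2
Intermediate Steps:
o(t) = t*(-2 + 2*t) (o(t) = (-2 + 2*t)*t = t*(-2 + 2*t))
√(4818088 + o(0*18 + 19)) = √(4818088 + 2*(0*18 + 19)*(-1 + (0*18 + 19))) = √(4818088 + 2*(0 + 19)*(-1 + (0 + 19))) = √(4818088 + 2*19*(-1 + 19)) = √(4818088 + 2*19*18) = √(4818088 + 684) = √4818772 = 2*√1204693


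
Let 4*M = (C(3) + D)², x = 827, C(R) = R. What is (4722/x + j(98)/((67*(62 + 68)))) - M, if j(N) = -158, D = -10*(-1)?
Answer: -526671957/14406340 ≈ -36.558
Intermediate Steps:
D = 10
M = 169/4 (M = (3 + 10)²/4 = (¼)*13² = (¼)*169 = 169/4 ≈ 42.250)
(4722/x + j(98)/((67*(62 + 68)))) - M = (4722/827 - 158*1/(67*(62 + 68))) - 1*169/4 = (4722*(1/827) - 158/(67*130)) - 169/4 = (4722/827 - 158/8710) - 169/4 = (4722/827 - 158*1/8710) - 169/4 = (4722/827 - 79/4355) - 169/4 = 20498977/3601585 - 169/4 = -526671957/14406340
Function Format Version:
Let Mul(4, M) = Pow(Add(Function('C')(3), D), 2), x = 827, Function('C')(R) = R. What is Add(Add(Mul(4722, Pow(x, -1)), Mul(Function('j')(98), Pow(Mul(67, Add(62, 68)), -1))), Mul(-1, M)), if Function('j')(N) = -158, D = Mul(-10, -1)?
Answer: Rational(-526671957, 14406340) ≈ -36.558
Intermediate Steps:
D = 10
M = Rational(169, 4) (M = Mul(Rational(1, 4), Pow(Add(3, 10), 2)) = Mul(Rational(1, 4), Pow(13, 2)) = Mul(Rational(1, 4), 169) = Rational(169, 4) ≈ 42.250)
Add(Add(Mul(4722, Pow(x, -1)), Mul(Function('j')(98), Pow(Mul(67, Add(62, 68)), -1))), Mul(-1, M)) = Add(Add(Mul(4722, Pow(827, -1)), Mul(-158, Pow(Mul(67, Add(62, 68)), -1))), Mul(-1, Rational(169, 4))) = Add(Add(Mul(4722, Rational(1, 827)), Mul(-158, Pow(Mul(67, 130), -1))), Rational(-169, 4)) = Add(Add(Rational(4722, 827), Mul(-158, Pow(8710, -1))), Rational(-169, 4)) = Add(Add(Rational(4722, 827), Mul(-158, Rational(1, 8710))), Rational(-169, 4)) = Add(Add(Rational(4722, 827), Rational(-79, 4355)), Rational(-169, 4)) = Add(Rational(20498977, 3601585), Rational(-169, 4)) = Rational(-526671957, 14406340)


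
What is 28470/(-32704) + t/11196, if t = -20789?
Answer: -1709989/626976 ≈ -2.7274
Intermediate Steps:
28470/(-32704) + t/11196 = 28470/(-32704) - 20789/11196 = 28470*(-1/32704) - 20789*1/11196 = -195/224 - 20789/11196 = -1709989/626976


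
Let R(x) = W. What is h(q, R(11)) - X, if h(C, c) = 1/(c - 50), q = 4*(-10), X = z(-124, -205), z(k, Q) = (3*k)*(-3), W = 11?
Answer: -43525/39 ≈ -1116.0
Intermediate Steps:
R(x) = 11
z(k, Q) = -9*k
X = 1116 (X = -9*(-124) = 1116)
q = -40
h(C, c) = 1/(-50 + c)
h(q, R(11)) - X = 1/(-50 + 11) - 1*1116 = 1/(-39) - 1116 = -1/39 - 1116 = -43525/39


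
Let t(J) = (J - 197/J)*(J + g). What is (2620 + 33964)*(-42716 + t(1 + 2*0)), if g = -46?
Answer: -1240051264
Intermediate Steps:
t(J) = (-46 + J)*(J - 197/J) (t(J) = (J - 197/J)*(J - 46) = (J - 197/J)*(-46 + J) = (-46 + J)*(J - 197/J))
(2620 + 33964)*(-42716 + t(1 + 2*0)) = (2620 + 33964)*(-42716 + (-197 + (1 + 2*0)² - 46*(1 + 2*0) + 9062/(1 + 2*0))) = 36584*(-42716 + (-197 + (1 + 0)² - 46*(1 + 0) + 9062/(1 + 0))) = 36584*(-42716 + (-197 + 1² - 46*1 + 9062/1)) = 36584*(-42716 + (-197 + 1 - 46 + 9062*1)) = 36584*(-42716 + (-197 + 1 - 46 + 9062)) = 36584*(-42716 + 8820) = 36584*(-33896) = -1240051264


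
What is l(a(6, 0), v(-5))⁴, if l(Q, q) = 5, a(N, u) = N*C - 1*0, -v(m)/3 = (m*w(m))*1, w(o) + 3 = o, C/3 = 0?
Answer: 625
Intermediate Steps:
C = 0 (C = 3*0 = 0)
w(o) = -3 + o
v(m) = -3*m*(-3 + m)
a(N, u) = 0 (a(N, u) = N*0 - 1*0 = 0 + 0 = 0)
l(a(6, 0), v(-5))⁴ = 5⁴ = 625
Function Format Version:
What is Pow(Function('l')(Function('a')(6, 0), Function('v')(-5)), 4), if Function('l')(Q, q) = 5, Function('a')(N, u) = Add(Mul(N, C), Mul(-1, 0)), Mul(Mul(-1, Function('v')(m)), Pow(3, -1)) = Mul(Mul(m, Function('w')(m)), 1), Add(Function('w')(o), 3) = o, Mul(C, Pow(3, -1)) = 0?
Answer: 625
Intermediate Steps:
C = 0 (C = Mul(3, 0) = 0)
Function('w')(o) = Add(-3, o)
Function('v')(m) = Mul(-3, m, Add(-3, m)) (Function('v')(m) = Mul(-3, Mul(Mul(m, Add(-3, m)), 1)) = Mul(-3, Mul(m, Add(-3, m))) = Mul(-3, m, Add(-3, m)))
Function('a')(N, u) = 0 (Function('a')(N, u) = Add(Mul(N, 0), Mul(-1, 0)) = Add(0, 0) = 0)
Pow(Function('l')(Function('a')(6, 0), Function('v')(-5)), 4) = Pow(5, 4) = 625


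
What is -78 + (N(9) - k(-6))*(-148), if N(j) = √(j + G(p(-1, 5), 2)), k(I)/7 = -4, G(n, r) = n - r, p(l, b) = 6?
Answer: -4222 - 148*√13 ≈ -4755.6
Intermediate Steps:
k(I) = -28 (k(I) = 7*(-4) = -28)
N(j) = √(4 + j) (N(j) = √(j + (6 - 1*2)) = √(j + (6 - 2)) = √(j + 4) = √(4 + j))
-78 + (N(9) - k(-6))*(-148) = -78 + (√(4 + 9) - 1*(-28))*(-148) = -78 + (√13 + 28)*(-148) = -78 + (28 + √13)*(-148) = -78 + (-4144 - 148*√13) = -4222 - 148*√13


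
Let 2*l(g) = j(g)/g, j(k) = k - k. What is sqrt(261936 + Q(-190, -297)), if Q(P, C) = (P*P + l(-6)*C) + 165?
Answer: sqrt(298201) ≈ 546.08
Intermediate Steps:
j(k) = 0
l(g) = 0 (l(g) = (0/g)/2 = (1/2)*0 = 0)
Q(P, C) = 165 + P**2 (Q(P, C) = (P*P + 0*C) + 165 = (P**2 + 0) + 165 = P**2 + 165 = 165 + P**2)
sqrt(261936 + Q(-190, -297)) = sqrt(261936 + (165 + (-190)**2)) = sqrt(261936 + (165 + 36100)) = sqrt(261936 + 36265) = sqrt(298201)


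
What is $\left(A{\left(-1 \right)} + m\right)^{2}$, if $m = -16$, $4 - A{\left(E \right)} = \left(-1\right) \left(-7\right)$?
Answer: $361$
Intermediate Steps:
$A{\left(E \right)} = -3$ ($A{\left(E \right)} = 4 - \left(-1\right) \left(-7\right) = 4 - 7 = -3$)
$\left(A{\left(-1 \right)} + m\right)^{2} = \left(-3 - 16\right)^{2} = \left(-19\right)^{2} = 361$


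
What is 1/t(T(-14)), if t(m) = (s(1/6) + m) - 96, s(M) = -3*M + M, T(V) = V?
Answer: -3/331 ≈ -0.0090634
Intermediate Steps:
s(M) = -2*M
t(m) = -289/3 + m (t(m) = (-2/6 + m) - 96 = (-2*⅙ + m) - 96 = (-⅓ + m) - 96 = -289/3 + m)
1/t(T(-14)) = 1/(-289/3 - 14) = 1/(-331/3) = -3/331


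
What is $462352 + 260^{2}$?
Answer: $529952$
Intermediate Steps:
$462352 + 260^{2} = 462352 + 67600 = 529952$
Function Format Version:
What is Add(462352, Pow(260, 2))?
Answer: 529952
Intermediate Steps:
Add(462352, Pow(260, 2)) = Add(462352, 67600) = 529952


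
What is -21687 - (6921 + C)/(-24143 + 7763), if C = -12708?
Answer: -39470983/1820 ≈ -21687.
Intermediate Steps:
-21687 - (6921 + C)/(-24143 + 7763) = -21687 - (6921 - 12708)/(-24143 + 7763) = -21687 - (-5787)/(-16380) = -21687 - (-5787)*(-1)/16380 = -21687 - 1*643/1820 = -21687 - 643/1820 = -39470983/1820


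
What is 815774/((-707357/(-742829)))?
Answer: 605980584646/707357 ≈ 8.5668e+5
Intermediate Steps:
815774/((-707357/(-742829))) = 815774/((-707357*(-1/742829))) = 815774/(707357/742829) = 815774*(742829/707357) = 605980584646/707357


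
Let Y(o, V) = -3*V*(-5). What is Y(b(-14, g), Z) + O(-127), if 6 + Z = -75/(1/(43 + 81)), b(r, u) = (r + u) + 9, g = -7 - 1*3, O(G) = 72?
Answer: -139518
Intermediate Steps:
g = -10 (g = -7 - 3 = -10)
b(r, u) = 9 + r + u
Z = -9306 (Z = -6 - 75/(1/(43 + 81)) = -6 - 75/(1/124) = -6 - 75/1/124 = -6 - 75*124 = -6 - 9300 = -9306)
Y(o, V) = 15*V
Y(b(-14, g), Z) + O(-127) = 15*(-9306) + 72 = -139590 + 72 = -139518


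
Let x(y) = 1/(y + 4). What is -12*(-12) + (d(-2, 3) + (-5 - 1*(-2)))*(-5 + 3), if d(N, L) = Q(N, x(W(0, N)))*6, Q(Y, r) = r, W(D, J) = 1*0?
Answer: 147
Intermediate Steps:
W(D, J) = 0
x(y) = 1/(4 + y)
d(N, L) = 3/2 (d(N, L) = 6/(4 + 0) = 6/4 = (1/4)*6 = 3/2)
-12*(-12) + (d(-2, 3) + (-5 - 1*(-2)))*(-5 + 3) = -12*(-12) + (3/2 + (-5 - 1*(-2)))*(-5 + 3) = 144 + (3/2 + (-5 + 2))*(-2) = 144 + (3/2 - 3)*(-2) = 144 - 3/2*(-2) = 144 + 3 = 147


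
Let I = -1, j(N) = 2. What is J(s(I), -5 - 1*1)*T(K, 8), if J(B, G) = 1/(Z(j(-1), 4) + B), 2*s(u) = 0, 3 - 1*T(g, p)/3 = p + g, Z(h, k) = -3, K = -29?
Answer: -24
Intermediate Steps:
T(g, p) = 9 - 3*g - 3*p (T(g, p) = 9 - 3*(p + g) = 9 - 3*(g + p) = 9 + (-3*g - 3*p) = 9 - 3*g - 3*p)
s(u) = 0 (s(u) = (½)*0 = 0)
J(B, G) = 1/(-3 + B)
J(s(I), -5 - 1*1)*T(K, 8) = (9 - 3*(-29) - 3*8)/(-3 + 0) = (9 + 87 - 24)/(-3) = -⅓*72 = -24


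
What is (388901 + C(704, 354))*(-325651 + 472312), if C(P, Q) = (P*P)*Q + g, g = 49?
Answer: 25788432310254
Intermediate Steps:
C(P, Q) = 49 + Q*P² (C(P, Q) = (P*P)*Q + 49 = P²*Q + 49 = Q*P² + 49 = 49 + Q*P²)
(388901 + C(704, 354))*(-325651 + 472312) = (388901 + (49 + 354*704²))*(-325651 + 472312) = (388901 + (49 + 354*495616))*146661 = (388901 + (49 + 175448064))*146661 = (388901 + 175448113)*146661 = 175837014*146661 = 25788432310254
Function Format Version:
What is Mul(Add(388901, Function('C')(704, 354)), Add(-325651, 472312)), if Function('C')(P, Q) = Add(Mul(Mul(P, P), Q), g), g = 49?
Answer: 25788432310254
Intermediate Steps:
Function('C')(P, Q) = Add(49, Mul(Q, Pow(P, 2))) (Function('C')(P, Q) = Add(Mul(Mul(P, P), Q), 49) = Add(Mul(Pow(P, 2), Q), 49) = Add(Mul(Q, Pow(P, 2)), 49) = Add(49, Mul(Q, Pow(P, 2))))
Mul(Add(388901, Function('C')(704, 354)), Add(-325651, 472312)) = Mul(Add(388901, Add(49, Mul(354, Pow(704, 2)))), Add(-325651, 472312)) = Mul(Add(388901, Add(49, Mul(354, 495616))), 146661) = Mul(Add(388901, Add(49, 175448064)), 146661) = Mul(Add(388901, 175448113), 146661) = Mul(175837014, 146661) = 25788432310254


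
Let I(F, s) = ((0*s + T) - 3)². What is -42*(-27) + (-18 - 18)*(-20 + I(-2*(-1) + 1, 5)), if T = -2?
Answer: 954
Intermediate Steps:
I(F, s) = 25 (I(F, s) = ((0*s - 2) - 3)² = ((0 - 2) - 3)² = (-2 - 3)² = (-5)² = 25)
-42*(-27) + (-18 - 18)*(-20 + I(-2*(-1) + 1, 5)) = -42*(-27) + (-18 - 18)*(-20 + 25) = 1134 - 36*5 = 1134 - 180 = 954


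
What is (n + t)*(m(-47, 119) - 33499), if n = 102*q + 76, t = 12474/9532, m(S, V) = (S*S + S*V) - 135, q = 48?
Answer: -438714921601/2383 ≈ -1.8410e+8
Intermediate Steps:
m(S, V) = -135 + S² + S*V (m(S, V) = (S² + S*V) - 135 = -135 + S² + S*V)
t = 6237/4766 (t = 12474*(1/9532) = 6237/4766 ≈ 1.3086)
n = 4972 (n = 102*48 + 76 = 4896 + 76 = 4972)
(n + t)*(m(-47, 119) - 33499) = (4972 + 6237/4766)*((-135 + (-47)² - 47*119) - 33499) = 23702789*((-135 + 2209 - 5593) - 33499)/4766 = 23702789*(-3519 - 33499)/4766 = (23702789/4766)*(-37018) = -438714921601/2383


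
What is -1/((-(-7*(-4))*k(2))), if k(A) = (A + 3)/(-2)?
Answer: -1/70 ≈ -0.014286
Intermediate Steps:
k(A) = -3/2 - A/2 (k(A) = (3 + A)*(-1/2) = -3/2 - A/2)
-1/((-(-7*(-4))*k(2))) = -1/((-(-7*(-4))*(-3/2 - 1/2*2))) = -1/((-28*(-3/2 - 1))) = -1/((-28*(-5)/2)) = -1/((-1*(-70))) = -1/70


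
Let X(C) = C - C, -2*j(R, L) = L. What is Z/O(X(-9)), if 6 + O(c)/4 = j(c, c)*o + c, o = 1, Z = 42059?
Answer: -42059/24 ≈ -1752.5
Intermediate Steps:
j(R, L) = -L/2
X(C) = 0
O(c) = -24 + 2*c (O(c) = -24 + 4*(-c/2*1 + c) = -24 + 4*(-c/2 + c) = -24 + 4*(c/2) = -24 + 2*c)
Z/O(X(-9)) = 42059/(-24 + 2*0) = 42059/(-24 + 0) = 42059/(-24) = 42059*(-1/24) = -42059/24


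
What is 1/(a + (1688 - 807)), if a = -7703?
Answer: -1/6822 ≈ -0.00014658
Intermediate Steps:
1/(a + (1688 - 807)) = 1/(-7703 + (1688 - 807)) = 1/(-7703 + 881) = 1/(-6822) = -1/6822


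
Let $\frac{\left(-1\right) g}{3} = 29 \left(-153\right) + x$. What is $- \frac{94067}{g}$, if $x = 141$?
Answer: $- \frac{94067}{12888} \approx -7.2988$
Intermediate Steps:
$g = 12888$ ($g = - 3 \left(29 \left(-153\right) + 141\right) = - 3 \left(-4437 + 141\right) = \left(-3\right) \left(-4296\right) = 12888$)
$- \frac{94067}{g} = - \frac{94067}{12888}$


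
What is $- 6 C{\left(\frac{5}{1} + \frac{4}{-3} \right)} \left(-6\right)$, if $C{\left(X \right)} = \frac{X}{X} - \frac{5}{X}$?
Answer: $- \frac{144}{11} \approx -13.091$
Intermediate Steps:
$C{\left(X \right)} = 1 - \frac{5}{X}$
$- 6 C{\left(\frac{5}{1} + \frac{4}{-3} \right)} \left(-6\right) = - 6 \frac{-5 + \left(\frac{5}{1} + \frac{4}{-3}\right)}{\frac{5}{1} + \frac{4}{-3}} \left(-6\right) = - 6 \frac{-5 + \left(5 \cdot 1 + 4 \left(- \frac{1}{3}\right)\right)}{5 \cdot 1 + 4 \left(- \frac{1}{3}\right)} \left(-6\right) = - 6 \frac{-5 + \left(5 - \frac{4}{3}\right)}{5 - \frac{4}{3}} \left(-6\right) = - 6 \frac{-5 + \frac{11}{3}}{\frac{11}{3}} \left(-6\right) = - 6 \cdot \frac{3}{11} \left(- \frac{4}{3}\right) \left(-6\right) = \left(-6\right) \left(- \frac{4}{11}\right) \left(-6\right) = \frac{24}{11} \left(-6\right) = - \frac{144}{11}$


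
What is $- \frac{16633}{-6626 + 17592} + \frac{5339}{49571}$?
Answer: $- \frac{40314051}{28610294} \approx -1.4091$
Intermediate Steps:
$- \frac{16633}{-6626 + 17592} + \frac{5339}{49571} = - \frac{16633}{10966} + 5339 \cdot \frac{1}{49571} = \left(-16633\right) \frac{1}{10966} + \frac{281}{2609} = - \frac{16633}{10966} + \frac{281}{2609} = - \frac{40314051}{28610294}$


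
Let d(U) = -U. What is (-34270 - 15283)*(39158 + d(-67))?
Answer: -1943716425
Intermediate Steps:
(-34270 - 15283)*(39158 + d(-67)) = (-34270 - 15283)*(39158 - 1*(-67)) = -49553*(39158 + 67) = -49553*39225 = -1943716425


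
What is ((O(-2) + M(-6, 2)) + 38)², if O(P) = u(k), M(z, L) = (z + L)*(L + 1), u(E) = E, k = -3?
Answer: 529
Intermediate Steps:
M(z, L) = (1 + L)*(L + z) (M(z, L) = (L + z)*(1 + L) = (1 + L)*(L + z))
O(P) = -3
((O(-2) + M(-6, 2)) + 38)² = ((-3 + (2 - 6 + 2² + 2*(-6))) + 38)² = ((-3 + (2 - 6 + 4 - 12)) + 38)² = ((-3 - 12) + 38)² = (-15 + 38)² = 23² = 529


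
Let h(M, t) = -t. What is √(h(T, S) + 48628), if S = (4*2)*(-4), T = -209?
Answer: 2*√12165 ≈ 220.59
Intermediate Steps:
S = -32 (S = 8*(-4) = -32)
√(h(T, S) + 48628) = √(-1*(-32) + 48628) = √(32 + 48628) = √48660 = 2*√12165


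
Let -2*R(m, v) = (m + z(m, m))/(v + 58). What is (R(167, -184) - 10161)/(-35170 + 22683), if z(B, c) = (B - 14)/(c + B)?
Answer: 855175117/1051005816 ≈ 0.81367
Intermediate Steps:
z(B, c) = (-14 + B)/(B + c)
R(m, v) = -(m + (-14 + m)/(2*m))/(2*(58 + v)) (R(m, v) = -(m + (-14 + m)/(m + m))/(2*(v + 58)) = -(m + (-14 + m)/((2*m)))/(2*(58 + v)) = -(m + (1/(2*m))*(-14 + m))/(2*(58 + v)) = -(m + (-14 + m)/(2*m))/(2*(58 + v)))
(R(167, -184) - 10161)/(-35170 + 22683) = ((¼)*(14 - 1*167 - 2*167²)/(167*(58 - 184)) - 10161)/(-35170 + 22683) = ((¼)*(1/167)*(14 - 167 - 2*27889)/(-126) - 10161)/(-12487) = ((¼)*(1/167)*(-1/126)*(14 - 167 - 55778) - 10161)*(-1/12487) = ((¼)*(1/167)*(-1/126)*(-55931) - 10161)*(-1/12487) = (55931/84168 - 10161)*(-1/12487) = -855175117/84168*(-1/12487) = 855175117/1051005816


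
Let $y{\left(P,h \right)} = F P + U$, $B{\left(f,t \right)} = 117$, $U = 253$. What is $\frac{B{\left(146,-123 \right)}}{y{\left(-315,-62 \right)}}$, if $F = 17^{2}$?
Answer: $- \frac{117}{90782} \approx -0.0012888$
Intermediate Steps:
$F = 289$
$y{\left(P,h \right)} = 253 + 289 P$ ($y{\left(P,h \right)} = 289 P + 253 = 253 + 289 P$)
$\frac{B{\left(146,-123 \right)}}{y{\left(-315,-62 \right)}} = \frac{117}{253 + 289 \left(-315\right)} = \frac{117}{253 - 91035} = \frac{117}{-90782} = 117 \left(- \frac{1}{90782}\right) = - \frac{117}{90782}$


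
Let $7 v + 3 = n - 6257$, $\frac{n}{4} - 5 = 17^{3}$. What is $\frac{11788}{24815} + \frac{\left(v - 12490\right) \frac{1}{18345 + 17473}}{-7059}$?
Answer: $\frac{212909401019}{448157591895} \approx 0.47508$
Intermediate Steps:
$n = 19672$ ($n = 20 + 4 \cdot 17^{3} = 20 + 4 \cdot 4913 = 20 + 19652 = 19672$)
$v = 1916$ ($v = - \frac{3}{7} + \frac{19672 - 6257}{7} = - \frac{3}{7} + \frac{1}{7} \cdot 13415 = - \frac{3}{7} + \frac{13415}{7} = 1916$)
$\frac{11788}{24815} + \frac{\left(v - 12490\right) \frac{1}{18345 + 17473}}{-7059} = \frac{11788}{24815} + \frac{\left(1916 - 12490\right) \frac{1}{18345 + 17473}}{-7059} = 11788 \cdot \frac{1}{24815} + - \frac{10574}{35818} \left(- \frac{1}{7059}\right) = \frac{1684}{3545} + \left(-10574\right) \frac{1}{35818} \left(- \frac{1}{7059}\right) = \frac{1684}{3545} - - \frac{5287}{126419631} = \frac{1684}{3545} + \frac{5287}{126419631} = \frac{212909401019}{448157591895}$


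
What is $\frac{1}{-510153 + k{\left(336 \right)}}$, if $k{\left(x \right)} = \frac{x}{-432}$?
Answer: $- \frac{9}{4591384} \approx -1.9602 \cdot 10^{-6}$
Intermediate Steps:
$k{\left(x \right)} = - \frac{x}{432}$ ($k{\left(x \right)} = x \left(- \frac{1}{432}\right) = - \frac{x}{432}$)
$\frac{1}{-510153 + k{\left(336 \right)}} = \frac{1}{-510153 - \frac{7}{9}} = \frac{1}{- \frac{4591384}{9}} = - \frac{9}{4591384}$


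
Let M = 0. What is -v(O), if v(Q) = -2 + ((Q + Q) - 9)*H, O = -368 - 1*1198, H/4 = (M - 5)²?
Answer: 314102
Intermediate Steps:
H = 100 (H = 4*(0 - 5)² = 4*(-5)² = 4*25 = 100)
O = -1566 (O = -368 - 1198 = -1566)
v(Q) = -902 + 200*Q (v(Q) = -2 + ((Q + Q) - 9)*100 = -2 + (2*Q - 9)*100 = -2 + (-9 + 2*Q)*100 = -2 + (-900 + 200*Q) = -902 + 200*Q)
-v(O) = -(-902 + 200*(-1566)) = -(-902 - 313200) = -1*(-314102) = 314102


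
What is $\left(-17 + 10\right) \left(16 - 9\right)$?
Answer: $-49$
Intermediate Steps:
$\left(-17 + 10\right) \left(16 - 9\right) = \left(-7\right) 7 = -49$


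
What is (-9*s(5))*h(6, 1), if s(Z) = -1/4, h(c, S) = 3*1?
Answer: 27/4 ≈ 6.7500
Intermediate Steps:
h(c, S) = 3
s(Z) = -¼ (s(Z) = -1*¼ = -¼)
(-9*s(5))*h(6, 1) = -9*(-¼)*3 = (9/4)*3 = 27/4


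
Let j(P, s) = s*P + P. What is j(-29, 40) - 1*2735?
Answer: -3924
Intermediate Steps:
j(P, s) = P + P*s (j(P, s) = P*s + P = P + P*s)
j(-29, 40) - 1*2735 = -29*(1 + 40) - 1*2735 = -29*41 - 2735 = -1189 - 2735 = -3924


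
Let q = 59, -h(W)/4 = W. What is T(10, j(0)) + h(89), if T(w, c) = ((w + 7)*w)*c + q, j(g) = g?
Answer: -297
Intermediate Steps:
h(W) = -4*W
T(w, c) = 59 + c*w*(7 + w) (T(w, c) = ((w + 7)*w)*c + 59 = ((7 + w)*w)*c + 59 = (w*(7 + w))*c + 59 = c*w*(7 + w) + 59 = 59 + c*w*(7 + w))
T(10, j(0)) + h(89) = (59 + 0*10² + 7*0*10) - 4*89 = (59 + 0*100 + 0) - 356 = (59 + 0 + 0) - 356 = 59 - 356 = -297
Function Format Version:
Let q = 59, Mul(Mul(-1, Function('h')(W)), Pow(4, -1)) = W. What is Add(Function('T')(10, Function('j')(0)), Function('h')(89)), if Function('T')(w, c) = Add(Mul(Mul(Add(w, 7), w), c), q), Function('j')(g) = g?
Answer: -297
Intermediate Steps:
Function('h')(W) = Mul(-4, W)
Function('T')(w, c) = Add(59, Mul(c, w, Add(7, w))) (Function('T')(w, c) = Add(Mul(Mul(Add(w, 7), w), c), 59) = Add(Mul(Mul(Add(7, w), w), c), 59) = Add(Mul(Mul(w, Add(7, w)), c), 59) = Add(Mul(c, w, Add(7, w)), 59) = Add(59, Mul(c, w, Add(7, w))))
Add(Function('T')(10, Function('j')(0)), Function('h')(89)) = Add(Add(59, Mul(0, Pow(10, 2)), Mul(7, 0, 10)), Mul(-4, 89)) = Add(Add(59, Mul(0, 100), 0), -356) = Add(Add(59, 0, 0), -356) = Add(59, -356) = -297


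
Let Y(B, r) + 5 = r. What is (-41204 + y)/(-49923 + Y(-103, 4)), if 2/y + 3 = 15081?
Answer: 310636955/376377036 ≈ 0.82533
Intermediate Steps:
y = 1/7539 (y = 2/(-3 + 15081) = 2/15078 = 2*(1/15078) = 1/7539 ≈ 0.00013264)
Y(B, r) = -5 + r
(-41204 + y)/(-49923 + Y(-103, 4)) = (-41204 + 1/7539)/(-49923 + (-5 + 4)) = -310636955/(7539*(-49923 - 1)) = -310636955/7539/(-49924) = -310636955/7539*(-1/49924) = 310636955/376377036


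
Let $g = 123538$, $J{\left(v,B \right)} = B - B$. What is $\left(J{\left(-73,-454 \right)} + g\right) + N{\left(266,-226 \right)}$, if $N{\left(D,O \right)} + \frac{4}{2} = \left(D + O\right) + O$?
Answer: $123350$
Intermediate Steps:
$J{\left(v,B \right)} = 0$
$N{\left(D,O \right)} = -2 + D + 2 O$ ($N{\left(D,O \right)} = -2 + \left(\left(D + O\right) + O\right) = -2 + \left(D + 2 O\right) = -2 + D + 2 O$)
$\left(J{\left(-73,-454 \right)} + g\right) + N{\left(266,-226 \right)} = \left(0 + 123538\right) + \left(-2 + 266 + 2 \left(-226\right)\right) = 123538 - 188 = 123350$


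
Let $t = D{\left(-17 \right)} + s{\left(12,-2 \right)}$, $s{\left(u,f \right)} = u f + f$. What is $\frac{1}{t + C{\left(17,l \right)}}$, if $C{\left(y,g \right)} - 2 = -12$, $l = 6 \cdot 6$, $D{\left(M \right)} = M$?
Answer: $- \frac{1}{53} \approx -0.018868$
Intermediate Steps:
$l = 36$
$C{\left(y,g \right)} = -10$ ($C{\left(y,g \right)} = 2 - 12 = -10$)
$s{\left(u,f \right)} = f + f u$ ($s{\left(u,f \right)} = f u + f = f + f u$)
$t = -43$ ($t = -17 - 2 \left(1 + 12\right) = -17 - 26 = -43$)
$\frac{1}{t + C{\left(17,l \right)}} = \frac{1}{-43 - 10} = \frac{1}{-53} = - \frac{1}{53}$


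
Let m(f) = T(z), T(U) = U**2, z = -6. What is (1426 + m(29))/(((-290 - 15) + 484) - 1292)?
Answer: -1462/1113 ≈ -1.3136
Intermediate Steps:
m(f) = 36 (m(f) = (-6)**2 = 36)
(1426 + m(29))/(((-290 - 15) + 484) - 1292) = (1426 + 36)/(((-290 - 15) + 484) - 1292) = 1462/((-305 + 484) - 1292) = 1462/(179 - 1292) = 1462/(-1113) = 1462*(-1/1113) = -1462/1113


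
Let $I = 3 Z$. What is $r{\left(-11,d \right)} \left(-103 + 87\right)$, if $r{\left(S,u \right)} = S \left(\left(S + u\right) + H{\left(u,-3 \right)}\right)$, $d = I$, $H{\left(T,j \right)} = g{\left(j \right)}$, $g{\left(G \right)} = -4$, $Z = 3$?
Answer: $-1056$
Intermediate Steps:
$H{\left(T,j \right)} = -4$
$I = 9$ ($I = 3 \cdot 3 = 9$)
$d = 9$
$r{\left(S,u \right)} = S \left(-4 + S + u\right)$ ($r{\left(S,u \right)} = S \left(\left(S + u\right) - 4\right) = S \left(-4 + S + u\right)$)
$r{\left(-11,d \right)} \left(-103 + 87\right) = - 11 \left(-4 - 11 + 9\right) \left(-103 + 87\right) = \left(-11\right) \left(-6\right) \left(-16\right) = 66 \left(-16\right) = -1056$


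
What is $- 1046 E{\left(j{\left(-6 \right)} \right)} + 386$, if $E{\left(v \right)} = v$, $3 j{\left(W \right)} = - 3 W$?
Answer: $-5890$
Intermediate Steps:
$j{\left(W \right)} = - W$ ($j{\left(W \right)} = \frac{\left(-3\right) W}{3} = - W$)
$- 1046 E{\left(j{\left(-6 \right)} \right)} + 386 = - 1046 \left(\left(-1\right) \left(-6\right)\right) + 386 = \left(-1046\right) 6 + 386 = -6276 + 386 = -5890$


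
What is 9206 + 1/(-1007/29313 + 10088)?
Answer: 2722292820935/295708537 ≈ 9206.0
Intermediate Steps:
9206 + 1/(-1007/29313 + 10088) = 9206 + 1/(295708537/29313) = 9206 + 29313/295708537 = 2722292820935/295708537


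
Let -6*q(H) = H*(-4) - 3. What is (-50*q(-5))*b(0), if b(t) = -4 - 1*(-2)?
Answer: -850/3 ≈ -283.33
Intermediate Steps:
b(t) = -2 (b(t) = -4 + 2 = -2)
q(H) = ½ + 2*H/3 (q(H) = -(H*(-4) - 3)/6 = -(-4*H - 3)/6 = -(-3 - 4*H)/6 = ½ + 2*H/3)
(-50*q(-5))*b(0) = -50*(½ + (⅔)*(-5))*(-2) = -50*(½ - 10/3)*(-2) = -50*(-17/6)*(-2) = (425/3)*(-2) = -850/3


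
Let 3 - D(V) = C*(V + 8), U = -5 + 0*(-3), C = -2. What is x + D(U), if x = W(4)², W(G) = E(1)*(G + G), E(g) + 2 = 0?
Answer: 265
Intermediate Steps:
E(g) = -2 (E(g) = -2 + 0 = -2)
W(G) = -4*G (W(G) = -2*(G + G) = -4*G)
U = -5 (U = -5 + 0 = -5)
D(V) = 19 + 2*V (D(V) = 3 - (-2)*(V + 8) = 3 - (-2)*(8 + V) = 3 - (-16 - 2*V) = 3 + (16 + 2*V) = 19 + 2*V)
x = 256 (x = (-4*4)² = (-16)² = 256)
x + D(U) = 256 + (19 + 2*(-5)) = 256 + (19 - 10) = 256 + 9 = 265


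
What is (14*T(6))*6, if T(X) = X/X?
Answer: 84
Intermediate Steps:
T(X) = 1
(14*T(6))*6 = (14*1)*6 = 14*6 = 84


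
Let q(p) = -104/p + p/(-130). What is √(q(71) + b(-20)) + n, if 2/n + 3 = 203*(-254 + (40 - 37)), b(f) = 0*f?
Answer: -1/25478 + I*√171318030/9230 ≈ -3.925e-5 + 1.4181*I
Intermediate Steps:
q(p) = -104/p - p/130 (q(p) = -104/p + p*(-1/130) = -104/p - p/130)
b(f) = 0
n = -1/25478 (n = 2/(-3 + 203*(-254 + (40 - 37))) = 2/(-3 + 203*(-254 + 3)) = 2/(-3 + 203*(-251)) = 2/(-3 - 50953) = 2/(-50956) = 2*(-1/50956) = -1/25478 ≈ -3.9250e-5)
√(q(71) + b(-20)) + n = √((-104/71 - 1/130*71) + 0) - 1/25478 = √((-104*1/71 - 71/130) + 0) - 1/25478 = √((-104/71 - 71/130) + 0) - 1/25478 = √(-18561/9230 + 0) - 1/25478 = √(-18561/9230) - 1/25478 = I*√171318030/9230 - 1/25478 = -1/25478 + I*√171318030/9230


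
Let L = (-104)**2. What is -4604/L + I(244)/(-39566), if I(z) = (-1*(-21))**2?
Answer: -23366465/53493232 ≈ -0.43681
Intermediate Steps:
L = 10816
I(z) = 441 (I(z) = 21**2 = 441)
-4604/L + I(244)/(-39566) = -4604/10816 + 441/(-39566) = -4604*1/10816 + 441*(-1/39566) = -1151/2704 - 441/39566 = -23366465/53493232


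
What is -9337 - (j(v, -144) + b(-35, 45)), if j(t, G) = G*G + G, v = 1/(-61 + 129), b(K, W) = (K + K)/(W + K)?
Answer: -29922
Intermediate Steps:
b(K, W) = 2*K/(K + W) (b(K, W) = (2*K)/(K + W) = 2*K/(K + W))
v = 1/68 ≈ 0.014706
j(t, G) = G + G² (j(t, G) = G² + G = G + G²)
-9337 - (j(v, -144) + b(-35, 45)) = -9337 - (-144*(1 - 144) + 2*(-35)/(-35 + 45)) = -9337 - (-144*(-143) + 2*(-35)/10) = -9337 - (20592 + 2*(-35)*(⅒)) = -9337 - (20592 - 7) = -9337 - 1*20585 = -9337 - 20585 = -29922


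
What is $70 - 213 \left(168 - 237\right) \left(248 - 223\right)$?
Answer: $367495$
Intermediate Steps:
$70 - 213 \left(168 - 237\right) \left(248 - 223\right) = 70 - 213 \left(\left(-69\right) 25\right) = 70 - -367425 = 70 + 367425 = 367495$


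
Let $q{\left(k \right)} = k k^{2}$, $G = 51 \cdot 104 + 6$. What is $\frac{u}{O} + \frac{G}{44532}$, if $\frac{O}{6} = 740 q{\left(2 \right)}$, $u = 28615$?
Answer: $\frac{8127191}{8787648} \approx 0.92484$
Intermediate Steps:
$G = 5310$ ($G = 5304 + 6 = 5310$)
$q{\left(k \right)} = k^{3}$
$O = 35520$ ($O = 6 \cdot 740 \cdot 2^{3} = 6 \cdot 740 \cdot 8 = 6 \cdot 5920 = 35520$)
$\frac{u}{O} + \frac{G}{44532} = \frac{28615}{35520} + \frac{5310}{44532} = 28615 \cdot \frac{1}{35520} + 5310 \cdot \frac{1}{44532} = \frac{5723}{7104} + \frac{295}{2474} = \frac{8127191}{8787648}$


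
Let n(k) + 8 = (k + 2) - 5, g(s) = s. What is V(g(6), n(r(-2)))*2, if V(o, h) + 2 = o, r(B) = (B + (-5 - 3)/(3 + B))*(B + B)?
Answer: 8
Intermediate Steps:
r(B) = 2*B*(B - 8/(3 + B)) (r(B) = (B - 8/(3 + B))*(2*B) = 2*B*(B - 8/(3 + B)))
n(k) = -11 + k (n(k) = -8 + ((k + 2) - 5) = -8 + ((2 + k) - 5) = -8 + (-3 + k) = -11 + k)
V(o, h) = -2 + o
V(g(6), n(r(-2)))*2 = (-2 + 6)*2 = 4*2 = 8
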